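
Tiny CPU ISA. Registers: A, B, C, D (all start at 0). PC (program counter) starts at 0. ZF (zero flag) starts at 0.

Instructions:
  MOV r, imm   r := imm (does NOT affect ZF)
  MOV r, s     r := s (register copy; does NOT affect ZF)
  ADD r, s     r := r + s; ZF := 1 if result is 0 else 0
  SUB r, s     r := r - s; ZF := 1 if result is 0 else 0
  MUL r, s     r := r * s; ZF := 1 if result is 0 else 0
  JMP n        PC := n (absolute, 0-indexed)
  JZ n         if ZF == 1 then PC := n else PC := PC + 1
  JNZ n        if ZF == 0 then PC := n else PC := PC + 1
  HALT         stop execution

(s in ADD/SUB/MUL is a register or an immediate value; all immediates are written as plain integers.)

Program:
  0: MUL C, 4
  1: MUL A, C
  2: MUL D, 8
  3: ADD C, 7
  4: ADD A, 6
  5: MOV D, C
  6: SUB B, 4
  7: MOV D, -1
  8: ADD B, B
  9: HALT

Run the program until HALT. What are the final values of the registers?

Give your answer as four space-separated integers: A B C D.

Step 1: PC=0 exec 'MUL C, 4'. After: A=0 B=0 C=0 D=0 ZF=1 PC=1
Step 2: PC=1 exec 'MUL A, C'. After: A=0 B=0 C=0 D=0 ZF=1 PC=2
Step 3: PC=2 exec 'MUL D, 8'. After: A=0 B=0 C=0 D=0 ZF=1 PC=3
Step 4: PC=3 exec 'ADD C, 7'. After: A=0 B=0 C=7 D=0 ZF=0 PC=4
Step 5: PC=4 exec 'ADD A, 6'. After: A=6 B=0 C=7 D=0 ZF=0 PC=5
Step 6: PC=5 exec 'MOV D, C'. After: A=6 B=0 C=7 D=7 ZF=0 PC=6
Step 7: PC=6 exec 'SUB B, 4'. After: A=6 B=-4 C=7 D=7 ZF=0 PC=7
Step 8: PC=7 exec 'MOV D, -1'. After: A=6 B=-4 C=7 D=-1 ZF=0 PC=8
Step 9: PC=8 exec 'ADD B, B'. After: A=6 B=-8 C=7 D=-1 ZF=0 PC=9
Step 10: PC=9 exec 'HALT'. After: A=6 B=-8 C=7 D=-1 ZF=0 PC=9 HALTED

Answer: 6 -8 7 -1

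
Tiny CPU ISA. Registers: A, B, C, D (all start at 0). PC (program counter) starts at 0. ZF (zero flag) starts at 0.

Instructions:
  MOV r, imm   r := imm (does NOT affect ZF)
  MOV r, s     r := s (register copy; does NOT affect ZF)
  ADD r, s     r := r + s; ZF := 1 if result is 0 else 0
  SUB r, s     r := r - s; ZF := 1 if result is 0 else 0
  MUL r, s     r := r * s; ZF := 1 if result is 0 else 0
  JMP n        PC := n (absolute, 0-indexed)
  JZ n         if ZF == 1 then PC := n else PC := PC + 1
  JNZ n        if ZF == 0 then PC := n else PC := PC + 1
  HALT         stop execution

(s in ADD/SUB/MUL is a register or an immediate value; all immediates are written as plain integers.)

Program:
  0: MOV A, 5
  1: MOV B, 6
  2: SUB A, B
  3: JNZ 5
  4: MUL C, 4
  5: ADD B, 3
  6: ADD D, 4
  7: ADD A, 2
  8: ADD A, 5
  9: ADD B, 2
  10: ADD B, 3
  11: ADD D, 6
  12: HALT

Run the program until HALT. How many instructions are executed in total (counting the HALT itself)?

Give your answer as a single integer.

Answer: 12

Derivation:
Step 1: PC=0 exec 'MOV A, 5'. After: A=5 B=0 C=0 D=0 ZF=0 PC=1
Step 2: PC=1 exec 'MOV B, 6'. After: A=5 B=6 C=0 D=0 ZF=0 PC=2
Step 3: PC=2 exec 'SUB A, B'. After: A=-1 B=6 C=0 D=0 ZF=0 PC=3
Step 4: PC=3 exec 'JNZ 5'. After: A=-1 B=6 C=0 D=0 ZF=0 PC=5
Step 5: PC=5 exec 'ADD B, 3'. After: A=-1 B=9 C=0 D=0 ZF=0 PC=6
Step 6: PC=6 exec 'ADD D, 4'. After: A=-1 B=9 C=0 D=4 ZF=0 PC=7
Step 7: PC=7 exec 'ADD A, 2'. After: A=1 B=9 C=0 D=4 ZF=0 PC=8
Step 8: PC=8 exec 'ADD A, 5'. After: A=6 B=9 C=0 D=4 ZF=0 PC=9
Step 9: PC=9 exec 'ADD B, 2'. After: A=6 B=11 C=0 D=4 ZF=0 PC=10
Step 10: PC=10 exec 'ADD B, 3'. After: A=6 B=14 C=0 D=4 ZF=0 PC=11
Step 11: PC=11 exec 'ADD D, 6'. After: A=6 B=14 C=0 D=10 ZF=0 PC=12
Step 12: PC=12 exec 'HALT'. After: A=6 B=14 C=0 D=10 ZF=0 PC=12 HALTED
Total instructions executed: 12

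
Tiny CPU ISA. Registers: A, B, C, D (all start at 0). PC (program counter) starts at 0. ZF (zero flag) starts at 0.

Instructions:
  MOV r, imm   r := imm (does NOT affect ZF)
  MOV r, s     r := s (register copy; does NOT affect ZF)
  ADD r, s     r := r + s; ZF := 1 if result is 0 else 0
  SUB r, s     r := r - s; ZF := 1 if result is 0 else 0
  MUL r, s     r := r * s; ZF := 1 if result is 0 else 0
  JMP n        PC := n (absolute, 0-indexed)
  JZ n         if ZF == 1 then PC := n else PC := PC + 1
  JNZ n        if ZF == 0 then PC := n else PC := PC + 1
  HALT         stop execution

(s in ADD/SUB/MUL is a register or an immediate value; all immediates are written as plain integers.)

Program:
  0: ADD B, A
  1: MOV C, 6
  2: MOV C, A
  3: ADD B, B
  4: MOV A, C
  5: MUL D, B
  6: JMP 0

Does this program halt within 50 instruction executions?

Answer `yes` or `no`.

Answer: no

Derivation:
Step 1: PC=0 exec 'ADD B, A'. After: A=0 B=0 C=0 D=0 ZF=1 PC=1
Step 2: PC=1 exec 'MOV C, 6'. After: A=0 B=0 C=6 D=0 ZF=1 PC=2
Step 3: PC=2 exec 'MOV C, A'. After: A=0 B=0 C=0 D=0 ZF=1 PC=3
Step 4: PC=3 exec 'ADD B, B'. After: A=0 B=0 C=0 D=0 ZF=1 PC=4
Step 5: PC=4 exec 'MOV A, C'. After: A=0 B=0 C=0 D=0 ZF=1 PC=5
Step 6: PC=5 exec 'MUL D, B'. After: A=0 B=0 C=0 D=0 ZF=1 PC=6
Step 7: PC=6 exec 'JMP 0'. After: A=0 B=0 C=0 D=0 ZF=1 PC=0
Step 8: PC=0 exec 'ADD B, A'. After: A=0 B=0 C=0 D=0 ZF=1 PC=1
State after step 8 equals state after step 1: the program is in a cycle of length 7 and will never halt.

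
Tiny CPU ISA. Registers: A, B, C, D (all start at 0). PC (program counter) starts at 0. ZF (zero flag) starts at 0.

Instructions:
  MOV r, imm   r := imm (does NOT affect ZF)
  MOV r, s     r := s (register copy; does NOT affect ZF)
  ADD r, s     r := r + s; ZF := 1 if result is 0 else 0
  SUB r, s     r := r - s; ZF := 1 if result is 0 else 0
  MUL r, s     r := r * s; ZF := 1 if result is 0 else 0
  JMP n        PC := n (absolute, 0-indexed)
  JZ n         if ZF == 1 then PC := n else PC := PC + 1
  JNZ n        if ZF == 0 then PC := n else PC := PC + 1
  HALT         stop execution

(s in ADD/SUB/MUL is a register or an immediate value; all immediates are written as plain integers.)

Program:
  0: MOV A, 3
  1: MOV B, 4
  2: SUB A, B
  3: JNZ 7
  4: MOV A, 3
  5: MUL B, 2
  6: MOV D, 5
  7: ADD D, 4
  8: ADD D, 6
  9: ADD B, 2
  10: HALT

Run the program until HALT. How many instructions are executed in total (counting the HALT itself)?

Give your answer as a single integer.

Answer: 8

Derivation:
Step 1: PC=0 exec 'MOV A, 3'. After: A=3 B=0 C=0 D=0 ZF=0 PC=1
Step 2: PC=1 exec 'MOV B, 4'. After: A=3 B=4 C=0 D=0 ZF=0 PC=2
Step 3: PC=2 exec 'SUB A, B'. After: A=-1 B=4 C=0 D=0 ZF=0 PC=3
Step 4: PC=3 exec 'JNZ 7'. After: A=-1 B=4 C=0 D=0 ZF=0 PC=7
Step 5: PC=7 exec 'ADD D, 4'. After: A=-1 B=4 C=0 D=4 ZF=0 PC=8
Step 6: PC=8 exec 'ADD D, 6'. After: A=-1 B=4 C=0 D=10 ZF=0 PC=9
Step 7: PC=9 exec 'ADD B, 2'. After: A=-1 B=6 C=0 D=10 ZF=0 PC=10
Step 8: PC=10 exec 'HALT'. After: A=-1 B=6 C=0 D=10 ZF=0 PC=10 HALTED
Total instructions executed: 8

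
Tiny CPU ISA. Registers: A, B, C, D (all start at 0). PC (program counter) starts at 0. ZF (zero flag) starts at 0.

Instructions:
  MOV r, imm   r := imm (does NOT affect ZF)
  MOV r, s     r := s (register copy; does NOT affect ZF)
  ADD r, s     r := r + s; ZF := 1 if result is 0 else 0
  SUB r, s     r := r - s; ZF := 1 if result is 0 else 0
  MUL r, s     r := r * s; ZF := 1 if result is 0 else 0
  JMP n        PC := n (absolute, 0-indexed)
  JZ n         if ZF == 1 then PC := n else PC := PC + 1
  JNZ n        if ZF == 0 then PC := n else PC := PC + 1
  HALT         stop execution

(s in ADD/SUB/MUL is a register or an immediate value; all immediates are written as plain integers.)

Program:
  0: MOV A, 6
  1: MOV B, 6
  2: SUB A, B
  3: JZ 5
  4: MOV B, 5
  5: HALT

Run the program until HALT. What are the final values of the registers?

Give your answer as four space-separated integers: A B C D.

Answer: 0 6 0 0

Derivation:
Step 1: PC=0 exec 'MOV A, 6'. After: A=6 B=0 C=0 D=0 ZF=0 PC=1
Step 2: PC=1 exec 'MOV B, 6'. After: A=6 B=6 C=0 D=0 ZF=0 PC=2
Step 3: PC=2 exec 'SUB A, B'. After: A=0 B=6 C=0 D=0 ZF=1 PC=3
Step 4: PC=3 exec 'JZ 5'. After: A=0 B=6 C=0 D=0 ZF=1 PC=5
Step 5: PC=5 exec 'HALT'. After: A=0 B=6 C=0 D=0 ZF=1 PC=5 HALTED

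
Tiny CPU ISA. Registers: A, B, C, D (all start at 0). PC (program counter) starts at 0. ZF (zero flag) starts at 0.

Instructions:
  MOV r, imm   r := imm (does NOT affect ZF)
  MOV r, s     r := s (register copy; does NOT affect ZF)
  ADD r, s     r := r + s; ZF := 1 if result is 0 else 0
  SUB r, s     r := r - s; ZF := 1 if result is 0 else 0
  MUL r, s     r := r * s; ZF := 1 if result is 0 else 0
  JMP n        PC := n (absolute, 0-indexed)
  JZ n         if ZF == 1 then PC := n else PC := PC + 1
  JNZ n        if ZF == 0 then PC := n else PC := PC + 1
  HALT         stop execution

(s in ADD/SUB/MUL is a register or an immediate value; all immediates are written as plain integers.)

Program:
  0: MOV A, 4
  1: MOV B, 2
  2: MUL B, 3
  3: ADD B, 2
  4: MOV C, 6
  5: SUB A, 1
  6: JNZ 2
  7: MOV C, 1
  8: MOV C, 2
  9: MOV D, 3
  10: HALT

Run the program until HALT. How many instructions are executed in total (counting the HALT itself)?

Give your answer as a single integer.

Step 1: PC=0 exec 'MOV A, 4'. After: A=4 B=0 C=0 D=0 ZF=0 PC=1
Step 2: PC=1 exec 'MOV B, 2'. After: A=4 B=2 C=0 D=0 ZF=0 PC=2
Step 3: PC=2 exec 'MUL B, 3'. After: A=4 B=6 C=0 D=0 ZF=0 PC=3
Step 4: PC=3 exec 'ADD B, 2'. After: A=4 B=8 C=0 D=0 ZF=0 PC=4
Step 5: PC=4 exec 'MOV C, 6'. After: A=4 B=8 C=6 D=0 ZF=0 PC=5
Step 6: PC=5 exec 'SUB A, 1'. After: A=3 B=8 C=6 D=0 ZF=0 PC=6
Step 7: PC=6 exec 'JNZ 2'. After: A=3 B=8 C=6 D=0 ZF=0 PC=2
Step 8: PC=2 exec 'MUL B, 3'. After: A=3 B=24 C=6 D=0 ZF=0 PC=3
Step 9: PC=3 exec 'ADD B, 2'. After: A=3 B=26 C=6 D=0 ZF=0 PC=4
Step 10: PC=4 exec 'MOV C, 6'. After: A=3 B=26 C=6 D=0 ZF=0 PC=5
Step 11: PC=5 exec 'SUB A, 1'. After: A=2 B=26 C=6 D=0 ZF=0 PC=6
Step 12: PC=6 exec 'JNZ 2'. After: A=2 B=26 C=6 D=0 ZF=0 PC=2
Step 13: PC=2 exec 'MUL B, 3'. After: A=2 B=78 C=6 D=0 ZF=0 PC=3
Step 14: PC=3 exec 'ADD B, 2'. After: A=2 B=80 C=6 D=0 ZF=0 PC=4
Step 15: PC=4 exec 'MOV C, 6'. After: A=2 B=80 C=6 D=0 ZF=0 PC=5
Step 16: PC=5 exec 'SUB A, 1'. After: A=1 B=80 C=6 D=0 ZF=0 PC=6
Step 17: PC=6 exec 'JNZ 2'. After: A=1 B=80 C=6 D=0 ZF=0 PC=2
Step 18: PC=2 exec 'MUL B, 3'. After: A=1 B=240 C=6 D=0 ZF=0 PC=3
Step 19: PC=3 exec 'ADD B, 2'. After: A=1 B=242 C=6 D=0 ZF=0 PC=4
Step 20: PC=4 exec 'MOV C, 6'. After: A=1 B=242 C=6 D=0 ZF=0 PC=5
Step 21: PC=5 exec 'SUB A, 1'. After: A=0 B=242 C=6 D=0 ZF=1 PC=6
Step 22: PC=6 exec 'JNZ 2'. After: A=0 B=242 C=6 D=0 ZF=1 PC=7
Step 23: PC=7 exec 'MOV C, 1'. After: A=0 B=242 C=1 D=0 ZF=1 PC=8
Step 24: PC=8 exec 'MOV C, 2'. After: A=0 B=242 C=2 D=0 ZF=1 PC=9
Step 25: PC=9 exec 'MOV D, 3'. After: A=0 B=242 C=2 D=3 ZF=1 PC=10
Step 26: PC=10 exec 'HALT'. After: A=0 B=242 C=2 D=3 ZF=1 PC=10 HALTED
Total instructions executed: 26

Answer: 26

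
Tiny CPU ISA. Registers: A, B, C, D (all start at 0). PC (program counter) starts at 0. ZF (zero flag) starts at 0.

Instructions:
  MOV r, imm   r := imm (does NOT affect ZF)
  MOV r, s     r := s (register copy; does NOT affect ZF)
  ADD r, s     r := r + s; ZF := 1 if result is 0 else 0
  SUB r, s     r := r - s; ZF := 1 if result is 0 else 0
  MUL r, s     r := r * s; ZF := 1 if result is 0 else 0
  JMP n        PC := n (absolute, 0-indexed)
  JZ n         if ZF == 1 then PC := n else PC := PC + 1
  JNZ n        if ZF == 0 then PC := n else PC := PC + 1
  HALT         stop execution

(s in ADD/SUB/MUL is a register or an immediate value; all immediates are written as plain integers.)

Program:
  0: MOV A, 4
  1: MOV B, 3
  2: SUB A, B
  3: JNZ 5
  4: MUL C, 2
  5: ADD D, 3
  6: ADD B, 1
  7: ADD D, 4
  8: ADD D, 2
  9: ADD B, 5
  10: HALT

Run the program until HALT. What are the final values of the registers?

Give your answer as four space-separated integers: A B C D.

Step 1: PC=0 exec 'MOV A, 4'. After: A=4 B=0 C=0 D=0 ZF=0 PC=1
Step 2: PC=1 exec 'MOV B, 3'. After: A=4 B=3 C=0 D=0 ZF=0 PC=2
Step 3: PC=2 exec 'SUB A, B'. After: A=1 B=3 C=0 D=0 ZF=0 PC=3
Step 4: PC=3 exec 'JNZ 5'. After: A=1 B=3 C=0 D=0 ZF=0 PC=5
Step 5: PC=5 exec 'ADD D, 3'. After: A=1 B=3 C=0 D=3 ZF=0 PC=6
Step 6: PC=6 exec 'ADD B, 1'. After: A=1 B=4 C=0 D=3 ZF=0 PC=7
Step 7: PC=7 exec 'ADD D, 4'. After: A=1 B=4 C=0 D=7 ZF=0 PC=8
Step 8: PC=8 exec 'ADD D, 2'. After: A=1 B=4 C=0 D=9 ZF=0 PC=9
Step 9: PC=9 exec 'ADD B, 5'. After: A=1 B=9 C=0 D=9 ZF=0 PC=10
Step 10: PC=10 exec 'HALT'. After: A=1 B=9 C=0 D=9 ZF=0 PC=10 HALTED

Answer: 1 9 0 9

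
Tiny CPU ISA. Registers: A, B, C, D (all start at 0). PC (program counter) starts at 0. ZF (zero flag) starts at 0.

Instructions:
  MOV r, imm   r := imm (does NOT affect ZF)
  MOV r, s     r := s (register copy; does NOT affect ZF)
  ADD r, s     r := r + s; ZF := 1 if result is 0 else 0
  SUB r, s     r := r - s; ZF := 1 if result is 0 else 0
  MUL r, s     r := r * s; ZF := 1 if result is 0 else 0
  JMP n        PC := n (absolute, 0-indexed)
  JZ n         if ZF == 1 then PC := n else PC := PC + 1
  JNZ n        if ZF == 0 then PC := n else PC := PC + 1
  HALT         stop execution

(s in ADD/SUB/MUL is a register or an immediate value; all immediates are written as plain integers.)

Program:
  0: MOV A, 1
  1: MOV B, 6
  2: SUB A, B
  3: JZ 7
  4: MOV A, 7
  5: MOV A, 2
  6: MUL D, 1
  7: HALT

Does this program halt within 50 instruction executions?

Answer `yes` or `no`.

Step 1: PC=0 exec 'MOV A, 1'. After: A=1 B=0 C=0 D=0 ZF=0 PC=1
Step 2: PC=1 exec 'MOV B, 6'. After: A=1 B=6 C=0 D=0 ZF=0 PC=2
Step 3: PC=2 exec 'SUB A, B'. After: A=-5 B=6 C=0 D=0 ZF=0 PC=3
Step 4: PC=3 exec 'JZ 7'. After: A=-5 B=6 C=0 D=0 ZF=0 PC=4
Step 5: PC=4 exec 'MOV A, 7'. After: A=7 B=6 C=0 D=0 ZF=0 PC=5
Step 6: PC=5 exec 'MOV A, 2'. After: A=2 B=6 C=0 D=0 ZF=0 PC=6
Step 7: PC=6 exec 'MUL D, 1'. After: A=2 B=6 C=0 D=0 ZF=1 PC=7
Step 8: PC=7 exec 'HALT'. After: A=2 B=6 C=0 D=0 ZF=1 PC=7 HALTED

Answer: yes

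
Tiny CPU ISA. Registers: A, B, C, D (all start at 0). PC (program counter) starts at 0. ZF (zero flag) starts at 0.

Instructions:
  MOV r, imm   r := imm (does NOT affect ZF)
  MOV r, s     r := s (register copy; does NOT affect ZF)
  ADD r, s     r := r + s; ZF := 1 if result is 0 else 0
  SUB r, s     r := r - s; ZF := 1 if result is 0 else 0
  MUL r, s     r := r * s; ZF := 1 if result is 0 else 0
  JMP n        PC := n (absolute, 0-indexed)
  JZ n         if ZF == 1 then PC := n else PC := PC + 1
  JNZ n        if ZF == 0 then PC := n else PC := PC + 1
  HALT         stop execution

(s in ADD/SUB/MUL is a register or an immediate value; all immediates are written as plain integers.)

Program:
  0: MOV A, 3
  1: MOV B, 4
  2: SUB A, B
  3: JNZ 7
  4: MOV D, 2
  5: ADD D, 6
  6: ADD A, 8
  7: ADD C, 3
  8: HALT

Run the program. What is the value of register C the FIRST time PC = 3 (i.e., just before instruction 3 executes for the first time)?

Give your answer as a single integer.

Step 1: PC=0 exec 'MOV A, 3'. After: A=3 B=0 C=0 D=0 ZF=0 PC=1
Step 2: PC=1 exec 'MOV B, 4'. After: A=3 B=4 C=0 D=0 ZF=0 PC=2
Step 3: PC=2 exec 'SUB A, B'. After: A=-1 B=4 C=0 D=0 ZF=0 PC=3
First time PC=3: C=0

0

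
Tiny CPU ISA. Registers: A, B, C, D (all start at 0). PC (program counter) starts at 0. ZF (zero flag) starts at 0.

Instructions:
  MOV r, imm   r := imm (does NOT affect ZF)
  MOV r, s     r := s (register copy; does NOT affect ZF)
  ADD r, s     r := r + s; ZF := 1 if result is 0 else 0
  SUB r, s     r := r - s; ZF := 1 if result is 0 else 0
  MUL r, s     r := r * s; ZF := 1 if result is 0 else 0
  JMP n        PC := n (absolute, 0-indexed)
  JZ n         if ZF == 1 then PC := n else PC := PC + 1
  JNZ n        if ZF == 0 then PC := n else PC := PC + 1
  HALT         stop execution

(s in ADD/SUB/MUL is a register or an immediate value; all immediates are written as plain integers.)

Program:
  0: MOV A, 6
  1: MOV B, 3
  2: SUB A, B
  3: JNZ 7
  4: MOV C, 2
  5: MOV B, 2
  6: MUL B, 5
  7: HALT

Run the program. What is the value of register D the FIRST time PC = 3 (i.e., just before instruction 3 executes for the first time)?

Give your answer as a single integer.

Step 1: PC=0 exec 'MOV A, 6'. After: A=6 B=0 C=0 D=0 ZF=0 PC=1
Step 2: PC=1 exec 'MOV B, 3'. After: A=6 B=3 C=0 D=0 ZF=0 PC=2
Step 3: PC=2 exec 'SUB A, B'. After: A=3 B=3 C=0 D=0 ZF=0 PC=3
First time PC=3: D=0

0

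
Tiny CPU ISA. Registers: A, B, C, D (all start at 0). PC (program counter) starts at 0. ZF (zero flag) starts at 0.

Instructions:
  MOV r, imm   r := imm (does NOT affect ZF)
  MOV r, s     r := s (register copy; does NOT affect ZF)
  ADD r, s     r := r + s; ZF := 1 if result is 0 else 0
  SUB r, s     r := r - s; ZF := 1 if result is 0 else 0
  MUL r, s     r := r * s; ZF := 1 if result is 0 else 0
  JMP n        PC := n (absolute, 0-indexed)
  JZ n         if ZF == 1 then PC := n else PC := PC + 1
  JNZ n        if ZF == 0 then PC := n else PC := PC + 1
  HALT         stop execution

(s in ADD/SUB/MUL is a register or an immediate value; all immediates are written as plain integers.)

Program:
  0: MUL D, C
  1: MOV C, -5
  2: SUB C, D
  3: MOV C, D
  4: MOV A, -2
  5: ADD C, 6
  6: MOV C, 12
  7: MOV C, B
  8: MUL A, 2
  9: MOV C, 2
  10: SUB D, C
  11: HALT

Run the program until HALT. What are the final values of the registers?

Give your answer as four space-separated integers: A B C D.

Step 1: PC=0 exec 'MUL D, C'. After: A=0 B=0 C=0 D=0 ZF=1 PC=1
Step 2: PC=1 exec 'MOV C, -5'. After: A=0 B=0 C=-5 D=0 ZF=1 PC=2
Step 3: PC=2 exec 'SUB C, D'. After: A=0 B=0 C=-5 D=0 ZF=0 PC=3
Step 4: PC=3 exec 'MOV C, D'. After: A=0 B=0 C=0 D=0 ZF=0 PC=4
Step 5: PC=4 exec 'MOV A, -2'. After: A=-2 B=0 C=0 D=0 ZF=0 PC=5
Step 6: PC=5 exec 'ADD C, 6'. After: A=-2 B=0 C=6 D=0 ZF=0 PC=6
Step 7: PC=6 exec 'MOV C, 12'. After: A=-2 B=0 C=12 D=0 ZF=0 PC=7
Step 8: PC=7 exec 'MOV C, B'. After: A=-2 B=0 C=0 D=0 ZF=0 PC=8
Step 9: PC=8 exec 'MUL A, 2'. After: A=-4 B=0 C=0 D=0 ZF=0 PC=9
Step 10: PC=9 exec 'MOV C, 2'. After: A=-4 B=0 C=2 D=0 ZF=0 PC=10
Step 11: PC=10 exec 'SUB D, C'. After: A=-4 B=0 C=2 D=-2 ZF=0 PC=11
Step 12: PC=11 exec 'HALT'. After: A=-4 B=0 C=2 D=-2 ZF=0 PC=11 HALTED

Answer: -4 0 2 -2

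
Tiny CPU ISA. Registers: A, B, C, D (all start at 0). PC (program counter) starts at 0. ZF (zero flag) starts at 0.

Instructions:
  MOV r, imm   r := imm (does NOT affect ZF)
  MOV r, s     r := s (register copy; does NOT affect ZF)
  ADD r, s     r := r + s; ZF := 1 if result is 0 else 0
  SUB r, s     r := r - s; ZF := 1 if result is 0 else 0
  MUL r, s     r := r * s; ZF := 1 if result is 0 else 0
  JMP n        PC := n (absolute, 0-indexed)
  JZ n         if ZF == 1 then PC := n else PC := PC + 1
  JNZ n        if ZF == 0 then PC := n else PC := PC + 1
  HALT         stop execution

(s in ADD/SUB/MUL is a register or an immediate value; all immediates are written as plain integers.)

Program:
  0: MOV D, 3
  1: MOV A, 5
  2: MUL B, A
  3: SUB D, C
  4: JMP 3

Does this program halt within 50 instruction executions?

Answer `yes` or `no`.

Answer: no

Derivation:
Step 1: PC=0 exec 'MOV D, 3'. After: A=0 B=0 C=0 D=3 ZF=0 PC=1
Step 2: PC=1 exec 'MOV A, 5'. After: A=5 B=0 C=0 D=3 ZF=0 PC=2
Step 3: PC=2 exec 'MUL B, A'. After: A=5 B=0 C=0 D=3 ZF=1 PC=3
Step 4: PC=3 exec 'SUB D, C'. After: A=5 B=0 C=0 D=3 ZF=0 PC=4
Step 5: PC=4 exec 'JMP 3'. After: A=5 B=0 C=0 D=3 ZF=0 PC=3
Step 6: PC=3 exec 'SUB D, C'. After: A=5 B=0 C=0 D=3 ZF=0 PC=4
State after step 6 equals state after step 4: the program is in a cycle of length 2 and will never halt.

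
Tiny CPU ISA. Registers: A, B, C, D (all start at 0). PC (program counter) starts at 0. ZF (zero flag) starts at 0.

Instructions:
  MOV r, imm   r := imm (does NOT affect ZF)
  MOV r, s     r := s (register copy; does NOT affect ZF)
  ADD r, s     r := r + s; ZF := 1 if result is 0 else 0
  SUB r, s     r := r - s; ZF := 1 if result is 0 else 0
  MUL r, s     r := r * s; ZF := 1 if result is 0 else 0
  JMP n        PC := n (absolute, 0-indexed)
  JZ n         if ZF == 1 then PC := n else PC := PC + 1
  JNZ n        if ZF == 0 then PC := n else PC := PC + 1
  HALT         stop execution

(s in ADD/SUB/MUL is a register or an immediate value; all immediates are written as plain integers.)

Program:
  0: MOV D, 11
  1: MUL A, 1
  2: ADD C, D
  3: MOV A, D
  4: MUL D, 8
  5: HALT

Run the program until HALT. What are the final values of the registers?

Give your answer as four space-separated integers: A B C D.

Answer: 11 0 11 88

Derivation:
Step 1: PC=0 exec 'MOV D, 11'. After: A=0 B=0 C=0 D=11 ZF=0 PC=1
Step 2: PC=1 exec 'MUL A, 1'. After: A=0 B=0 C=0 D=11 ZF=1 PC=2
Step 3: PC=2 exec 'ADD C, D'. After: A=0 B=0 C=11 D=11 ZF=0 PC=3
Step 4: PC=3 exec 'MOV A, D'. After: A=11 B=0 C=11 D=11 ZF=0 PC=4
Step 5: PC=4 exec 'MUL D, 8'. After: A=11 B=0 C=11 D=88 ZF=0 PC=5
Step 6: PC=5 exec 'HALT'. After: A=11 B=0 C=11 D=88 ZF=0 PC=5 HALTED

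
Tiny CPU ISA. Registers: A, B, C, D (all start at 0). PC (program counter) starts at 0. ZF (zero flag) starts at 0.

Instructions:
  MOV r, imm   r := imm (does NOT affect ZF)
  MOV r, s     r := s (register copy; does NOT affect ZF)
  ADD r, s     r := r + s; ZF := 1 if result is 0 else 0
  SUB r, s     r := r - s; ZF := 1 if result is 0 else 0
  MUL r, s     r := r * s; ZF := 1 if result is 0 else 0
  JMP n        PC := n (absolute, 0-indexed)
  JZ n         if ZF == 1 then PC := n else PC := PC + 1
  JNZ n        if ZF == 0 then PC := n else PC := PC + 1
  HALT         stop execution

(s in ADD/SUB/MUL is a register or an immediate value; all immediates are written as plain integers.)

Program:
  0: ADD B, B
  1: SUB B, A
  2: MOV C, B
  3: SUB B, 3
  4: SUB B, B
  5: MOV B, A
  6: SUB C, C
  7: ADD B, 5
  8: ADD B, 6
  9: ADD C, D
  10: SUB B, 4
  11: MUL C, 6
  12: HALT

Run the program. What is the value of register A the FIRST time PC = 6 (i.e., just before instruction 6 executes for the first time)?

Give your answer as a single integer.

Step 1: PC=0 exec 'ADD B, B'. After: A=0 B=0 C=0 D=0 ZF=1 PC=1
Step 2: PC=1 exec 'SUB B, A'. After: A=0 B=0 C=0 D=0 ZF=1 PC=2
Step 3: PC=2 exec 'MOV C, B'. After: A=0 B=0 C=0 D=0 ZF=1 PC=3
Step 4: PC=3 exec 'SUB B, 3'. After: A=0 B=-3 C=0 D=0 ZF=0 PC=4
Step 5: PC=4 exec 'SUB B, B'. After: A=0 B=0 C=0 D=0 ZF=1 PC=5
Step 6: PC=5 exec 'MOV B, A'. After: A=0 B=0 C=0 D=0 ZF=1 PC=6
First time PC=6: A=0

0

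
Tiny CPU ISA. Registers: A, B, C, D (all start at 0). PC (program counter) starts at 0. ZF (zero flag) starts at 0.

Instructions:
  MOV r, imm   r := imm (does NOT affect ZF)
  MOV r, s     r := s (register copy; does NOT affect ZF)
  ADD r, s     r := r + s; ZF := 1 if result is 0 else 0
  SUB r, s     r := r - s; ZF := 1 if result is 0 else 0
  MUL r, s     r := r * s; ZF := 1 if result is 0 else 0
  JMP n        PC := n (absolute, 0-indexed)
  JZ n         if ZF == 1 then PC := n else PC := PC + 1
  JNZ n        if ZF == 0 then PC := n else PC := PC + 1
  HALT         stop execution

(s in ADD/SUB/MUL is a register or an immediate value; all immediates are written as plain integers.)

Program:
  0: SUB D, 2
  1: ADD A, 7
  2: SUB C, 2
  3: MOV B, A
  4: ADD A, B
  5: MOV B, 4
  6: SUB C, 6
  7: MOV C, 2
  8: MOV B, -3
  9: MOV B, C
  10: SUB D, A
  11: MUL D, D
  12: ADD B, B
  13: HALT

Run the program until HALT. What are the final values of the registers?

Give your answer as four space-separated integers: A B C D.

Step 1: PC=0 exec 'SUB D, 2'. After: A=0 B=0 C=0 D=-2 ZF=0 PC=1
Step 2: PC=1 exec 'ADD A, 7'. After: A=7 B=0 C=0 D=-2 ZF=0 PC=2
Step 3: PC=2 exec 'SUB C, 2'. After: A=7 B=0 C=-2 D=-2 ZF=0 PC=3
Step 4: PC=3 exec 'MOV B, A'. After: A=7 B=7 C=-2 D=-2 ZF=0 PC=4
Step 5: PC=4 exec 'ADD A, B'. After: A=14 B=7 C=-2 D=-2 ZF=0 PC=5
Step 6: PC=5 exec 'MOV B, 4'. After: A=14 B=4 C=-2 D=-2 ZF=0 PC=6
Step 7: PC=6 exec 'SUB C, 6'. After: A=14 B=4 C=-8 D=-2 ZF=0 PC=7
Step 8: PC=7 exec 'MOV C, 2'. After: A=14 B=4 C=2 D=-2 ZF=0 PC=8
Step 9: PC=8 exec 'MOV B, -3'. After: A=14 B=-3 C=2 D=-2 ZF=0 PC=9
Step 10: PC=9 exec 'MOV B, C'. After: A=14 B=2 C=2 D=-2 ZF=0 PC=10
Step 11: PC=10 exec 'SUB D, A'. After: A=14 B=2 C=2 D=-16 ZF=0 PC=11
Step 12: PC=11 exec 'MUL D, D'. After: A=14 B=2 C=2 D=256 ZF=0 PC=12
Step 13: PC=12 exec 'ADD B, B'. After: A=14 B=4 C=2 D=256 ZF=0 PC=13
Step 14: PC=13 exec 'HALT'. After: A=14 B=4 C=2 D=256 ZF=0 PC=13 HALTED

Answer: 14 4 2 256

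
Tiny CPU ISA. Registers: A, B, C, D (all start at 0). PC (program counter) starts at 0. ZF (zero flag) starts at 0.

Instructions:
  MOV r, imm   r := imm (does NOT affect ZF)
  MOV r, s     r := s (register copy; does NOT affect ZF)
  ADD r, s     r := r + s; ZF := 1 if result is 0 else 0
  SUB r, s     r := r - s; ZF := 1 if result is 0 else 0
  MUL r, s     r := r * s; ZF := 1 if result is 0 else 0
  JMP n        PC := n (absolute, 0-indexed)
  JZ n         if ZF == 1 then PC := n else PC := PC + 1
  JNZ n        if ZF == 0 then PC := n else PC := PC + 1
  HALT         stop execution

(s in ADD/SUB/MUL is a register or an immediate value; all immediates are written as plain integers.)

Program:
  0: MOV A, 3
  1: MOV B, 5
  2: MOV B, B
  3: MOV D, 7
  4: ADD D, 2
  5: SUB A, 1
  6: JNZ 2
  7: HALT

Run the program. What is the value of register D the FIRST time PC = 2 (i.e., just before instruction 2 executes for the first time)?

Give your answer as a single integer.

Step 1: PC=0 exec 'MOV A, 3'. After: A=3 B=0 C=0 D=0 ZF=0 PC=1
Step 2: PC=1 exec 'MOV B, 5'. After: A=3 B=5 C=0 D=0 ZF=0 PC=2
First time PC=2: D=0

0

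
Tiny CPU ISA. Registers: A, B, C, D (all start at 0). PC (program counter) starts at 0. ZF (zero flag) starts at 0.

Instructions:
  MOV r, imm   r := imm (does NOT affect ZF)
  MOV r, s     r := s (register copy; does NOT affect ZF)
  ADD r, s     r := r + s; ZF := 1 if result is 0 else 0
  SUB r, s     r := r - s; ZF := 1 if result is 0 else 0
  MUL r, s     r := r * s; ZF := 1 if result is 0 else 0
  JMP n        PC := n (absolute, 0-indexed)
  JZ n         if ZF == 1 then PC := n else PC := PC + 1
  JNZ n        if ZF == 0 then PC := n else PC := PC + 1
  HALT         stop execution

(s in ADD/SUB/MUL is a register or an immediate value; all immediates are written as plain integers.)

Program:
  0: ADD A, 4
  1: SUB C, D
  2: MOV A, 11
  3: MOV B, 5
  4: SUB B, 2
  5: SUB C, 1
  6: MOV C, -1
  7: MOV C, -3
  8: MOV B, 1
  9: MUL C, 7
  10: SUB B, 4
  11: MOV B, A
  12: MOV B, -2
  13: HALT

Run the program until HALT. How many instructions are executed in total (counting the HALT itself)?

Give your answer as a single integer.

Answer: 14

Derivation:
Step 1: PC=0 exec 'ADD A, 4'. After: A=4 B=0 C=0 D=0 ZF=0 PC=1
Step 2: PC=1 exec 'SUB C, D'. After: A=4 B=0 C=0 D=0 ZF=1 PC=2
Step 3: PC=2 exec 'MOV A, 11'. After: A=11 B=0 C=0 D=0 ZF=1 PC=3
Step 4: PC=3 exec 'MOV B, 5'. After: A=11 B=5 C=0 D=0 ZF=1 PC=4
Step 5: PC=4 exec 'SUB B, 2'. After: A=11 B=3 C=0 D=0 ZF=0 PC=5
Step 6: PC=5 exec 'SUB C, 1'. After: A=11 B=3 C=-1 D=0 ZF=0 PC=6
Step 7: PC=6 exec 'MOV C, -1'. After: A=11 B=3 C=-1 D=0 ZF=0 PC=7
Step 8: PC=7 exec 'MOV C, -3'. After: A=11 B=3 C=-3 D=0 ZF=0 PC=8
Step 9: PC=8 exec 'MOV B, 1'. After: A=11 B=1 C=-3 D=0 ZF=0 PC=9
Step 10: PC=9 exec 'MUL C, 7'. After: A=11 B=1 C=-21 D=0 ZF=0 PC=10
Step 11: PC=10 exec 'SUB B, 4'. After: A=11 B=-3 C=-21 D=0 ZF=0 PC=11
Step 12: PC=11 exec 'MOV B, A'. After: A=11 B=11 C=-21 D=0 ZF=0 PC=12
Step 13: PC=12 exec 'MOV B, -2'. After: A=11 B=-2 C=-21 D=0 ZF=0 PC=13
Step 14: PC=13 exec 'HALT'. After: A=11 B=-2 C=-21 D=0 ZF=0 PC=13 HALTED
Total instructions executed: 14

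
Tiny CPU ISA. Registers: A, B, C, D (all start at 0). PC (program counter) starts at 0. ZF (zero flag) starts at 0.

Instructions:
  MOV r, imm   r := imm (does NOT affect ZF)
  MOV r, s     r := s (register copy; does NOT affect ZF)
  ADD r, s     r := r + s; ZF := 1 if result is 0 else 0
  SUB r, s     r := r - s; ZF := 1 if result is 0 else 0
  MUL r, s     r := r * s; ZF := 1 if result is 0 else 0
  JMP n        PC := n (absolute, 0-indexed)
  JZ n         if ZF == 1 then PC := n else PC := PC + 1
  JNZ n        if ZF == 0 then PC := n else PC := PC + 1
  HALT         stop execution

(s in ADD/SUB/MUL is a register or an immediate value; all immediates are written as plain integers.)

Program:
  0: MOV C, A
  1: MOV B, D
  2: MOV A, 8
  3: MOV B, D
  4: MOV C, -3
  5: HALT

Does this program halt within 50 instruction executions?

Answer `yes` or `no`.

Answer: yes

Derivation:
Step 1: PC=0 exec 'MOV C, A'. After: A=0 B=0 C=0 D=0 ZF=0 PC=1
Step 2: PC=1 exec 'MOV B, D'. After: A=0 B=0 C=0 D=0 ZF=0 PC=2
Step 3: PC=2 exec 'MOV A, 8'. After: A=8 B=0 C=0 D=0 ZF=0 PC=3
Step 4: PC=3 exec 'MOV B, D'. After: A=8 B=0 C=0 D=0 ZF=0 PC=4
Step 5: PC=4 exec 'MOV C, -3'. After: A=8 B=0 C=-3 D=0 ZF=0 PC=5
Step 6: PC=5 exec 'HALT'. After: A=8 B=0 C=-3 D=0 ZF=0 PC=5 HALTED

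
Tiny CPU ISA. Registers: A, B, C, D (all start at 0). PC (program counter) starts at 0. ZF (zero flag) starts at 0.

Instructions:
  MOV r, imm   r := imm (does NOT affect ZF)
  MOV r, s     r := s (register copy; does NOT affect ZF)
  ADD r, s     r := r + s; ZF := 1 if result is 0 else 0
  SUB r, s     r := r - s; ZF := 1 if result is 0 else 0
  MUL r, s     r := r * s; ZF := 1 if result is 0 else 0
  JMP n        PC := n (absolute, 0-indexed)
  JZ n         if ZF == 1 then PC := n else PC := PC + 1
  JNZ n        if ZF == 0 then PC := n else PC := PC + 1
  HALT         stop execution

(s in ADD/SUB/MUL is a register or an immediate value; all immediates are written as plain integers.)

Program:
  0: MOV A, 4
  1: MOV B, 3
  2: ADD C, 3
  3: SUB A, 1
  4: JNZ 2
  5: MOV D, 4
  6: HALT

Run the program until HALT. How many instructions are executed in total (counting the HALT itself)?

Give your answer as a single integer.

Step 1: PC=0 exec 'MOV A, 4'. After: A=4 B=0 C=0 D=0 ZF=0 PC=1
Step 2: PC=1 exec 'MOV B, 3'. After: A=4 B=3 C=0 D=0 ZF=0 PC=2
Step 3: PC=2 exec 'ADD C, 3'. After: A=4 B=3 C=3 D=0 ZF=0 PC=3
Step 4: PC=3 exec 'SUB A, 1'. After: A=3 B=3 C=3 D=0 ZF=0 PC=4
Step 5: PC=4 exec 'JNZ 2'. After: A=3 B=3 C=3 D=0 ZF=0 PC=2
Step 6: PC=2 exec 'ADD C, 3'. After: A=3 B=3 C=6 D=0 ZF=0 PC=3
Step 7: PC=3 exec 'SUB A, 1'. After: A=2 B=3 C=6 D=0 ZF=0 PC=4
Step 8: PC=4 exec 'JNZ 2'. After: A=2 B=3 C=6 D=0 ZF=0 PC=2
Step 9: PC=2 exec 'ADD C, 3'. After: A=2 B=3 C=9 D=0 ZF=0 PC=3
Step 10: PC=3 exec 'SUB A, 1'. After: A=1 B=3 C=9 D=0 ZF=0 PC=4
Step 11: PC=4 exec 'JNZ 2'. After: A=1 B=3 C=9 D=0 ZF=0 PC=2
Step 12: PC=2 exec 'ADD C, 3'. After: A=1 B=3 C=12 D=0 ZF=0 PC=3
Step 13: PC=3 exec 'SUB A, 1'. After: A=0 B=3 C=12 D=0 ZF=1 PC=4
Step 14: PC=4 exec 'JNZ 2'. After: A=0 B=3 C=12 D=0 ZF=1 PC=5
Step 15: PC=5 exec 'MOV D, 4'. After: A=0 B=3 C=12 D=4 ZF=1 PC=6
Step 16: PC=6 exec 'HALT'. After: A=0 B=3 C=12 D=4 ZF=1 PC=6 HALTED
Total instructions executed: 16

Answer: 16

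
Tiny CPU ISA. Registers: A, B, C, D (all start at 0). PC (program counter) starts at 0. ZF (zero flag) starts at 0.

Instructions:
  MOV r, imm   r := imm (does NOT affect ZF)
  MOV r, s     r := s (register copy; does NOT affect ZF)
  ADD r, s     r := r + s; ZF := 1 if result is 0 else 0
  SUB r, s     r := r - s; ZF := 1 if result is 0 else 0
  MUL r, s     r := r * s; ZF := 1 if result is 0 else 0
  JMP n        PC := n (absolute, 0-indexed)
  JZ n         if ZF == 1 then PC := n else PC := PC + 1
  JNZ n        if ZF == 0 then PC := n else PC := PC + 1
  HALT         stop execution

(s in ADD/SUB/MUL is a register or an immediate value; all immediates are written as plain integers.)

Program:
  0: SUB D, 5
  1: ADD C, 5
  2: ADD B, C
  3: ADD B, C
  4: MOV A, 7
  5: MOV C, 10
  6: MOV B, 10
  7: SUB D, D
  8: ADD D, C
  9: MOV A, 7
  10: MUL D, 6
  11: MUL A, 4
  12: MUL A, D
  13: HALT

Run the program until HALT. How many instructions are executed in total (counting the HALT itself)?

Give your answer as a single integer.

Step 1: PC=0 exec 'SUB D, 5'. After: A=0 B=0 C=0 D=-5 ZF=0 PC=1
Step 2: PC=1 exec 'ADD C, 5'. After: A=0 B=0 C=5 D=-5 ZF=0 PC=2
Step 3: PC=2 exec 'ADD B, C'. After: A=0 B=5 C=5 D=-5 ZF=0 PC=3
Step 4: PC=3 exec 'ADD B, C'. After: A=0 B=10 C=5 D=-5 ZF=0 PC=4
Step 5: PC=4 exec 'MOV A, 7'. After: A=7 B=10 C=5 D=-5 ZF=0 PC=5
Step 6: PC=5 exec 'MOV C, 10'. After: A=7 B=10 C=10 D=-5 ZF=0 PC=6
Step 7: PC=6 exec 'MOV B, 10'. After: A=7 B=10 C=10 D=-5 ZF=0 PC=7
Step 8: PC=7 exec 'SUB D, D'. After: A=7 B=10 C=10 D=0 ZF=1 PC=8
Step 9: PC=8 exec 'ADD D, C'. After: A=7 B=10 C=10 D=10 ZF=0 PC=9
Step 10: PC=9 exec 'MOV A, 7'. After: A=7 B=10 C=10 D=10 ZF=0 PC=10
Step 11: PC=10 exec 'MUL D, 6'. After: A=7 B=10 C=10 D=60 ZF=0 PC=11
Step 12: PC=11 exec 'MUL A, 4'. After: A=28 B=10 C=10 D=60 ZF=0 PC=12
Step 13: PC=12 exec 'MUL A, D'. After: A=1680 B=10 C=10 D=60 ZF=0 PC=13
Step 14: PC=13 exec 'HALT'. After: A=1680 B=10 C=10 D=60 ZF=0 PC=13 HALTED
Total instructions executed: 14

Answer: 14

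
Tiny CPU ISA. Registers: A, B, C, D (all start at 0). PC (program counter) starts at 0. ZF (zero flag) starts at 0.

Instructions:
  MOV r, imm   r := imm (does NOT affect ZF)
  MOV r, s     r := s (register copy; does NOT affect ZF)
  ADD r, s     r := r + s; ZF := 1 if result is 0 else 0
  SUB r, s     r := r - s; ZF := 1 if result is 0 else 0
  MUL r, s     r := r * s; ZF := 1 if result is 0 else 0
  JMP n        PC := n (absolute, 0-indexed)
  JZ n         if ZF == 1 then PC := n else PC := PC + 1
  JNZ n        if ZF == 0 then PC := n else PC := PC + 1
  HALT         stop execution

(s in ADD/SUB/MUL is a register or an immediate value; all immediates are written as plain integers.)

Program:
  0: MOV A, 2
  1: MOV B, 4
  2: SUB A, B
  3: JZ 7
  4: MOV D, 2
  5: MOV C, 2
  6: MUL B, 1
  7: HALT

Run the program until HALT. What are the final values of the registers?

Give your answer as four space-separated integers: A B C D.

Step 1: PC=0 exec 'MOV A, 2'. After: A=2 B=0 C=0 D=0 ZF=0 PC=1
Step 2: PC=1 exec 'MOV B, 4'. After: A=2 B=4 C=0 D=0 ZF=0 PC=2
Step 3: PC=2 exec 'SUB A, B'. After: A=-2 B=4 C=0 D=0 ZF=0 PC=3
Step 4: PC=3 exec 'JZ 7'. After: A=-2 B=4 C=0 D=0 ZF=0 PC=4
Step 5: PC=4 exec 'MOV D, 2'. After: A=-2 B=4 C=0 D=2 ZF=0 PC=5
Step 6: PC=5 exec 'MOV C, 2'. After: A=-2 B=4 C=2 D=2 ZF=0 PC=6
Step 7: PC=6 exec 'MUL B, 1'. After: A=-2 B=4 C=2 D=2 ZF=0 PC=7
Step 8: PC=7 exec 'HALT'. After: A=-2 B=4 C=2 D=2 ZF=0 PC=7 HALTED

Answer: -2 4 2 2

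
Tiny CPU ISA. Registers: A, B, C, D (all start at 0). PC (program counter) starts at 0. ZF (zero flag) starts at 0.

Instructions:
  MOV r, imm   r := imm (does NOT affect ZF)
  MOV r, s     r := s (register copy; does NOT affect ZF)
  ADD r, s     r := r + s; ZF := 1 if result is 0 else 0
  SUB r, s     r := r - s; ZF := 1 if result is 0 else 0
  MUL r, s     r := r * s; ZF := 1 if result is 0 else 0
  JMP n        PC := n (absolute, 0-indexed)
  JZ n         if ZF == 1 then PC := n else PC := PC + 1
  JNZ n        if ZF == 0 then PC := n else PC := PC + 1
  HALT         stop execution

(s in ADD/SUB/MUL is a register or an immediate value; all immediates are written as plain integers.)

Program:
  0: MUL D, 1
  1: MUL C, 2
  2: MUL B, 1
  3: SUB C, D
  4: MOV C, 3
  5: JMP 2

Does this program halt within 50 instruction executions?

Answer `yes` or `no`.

Answer: no

Derivation:
Step 1: PC=0 exec 'MUL D, 1'. After: A=0 B=0 C=0 D=0 ZF=1 PC=1
Step 2: PC=1 exec 'MUL C, 2'. After: A=0 B=0 C=0 D=0 ZF=1 PC=2
Step 3: PC=2 exec 'MUL B, 1'. After: A=0 B=0 C=0 D=0 ZF=1 PC=3
Step 4: PC=3 exec 'SUB C, D'. After: A=0 B=0 C=0 D=0 ZF=1 PC=4
Step 5: PC=4 exec 'MOV C, 3'. After: A=0 B=0 C=3 D=0 ZF=1 PC=5
Step 6: PC=5 exec 'JMP 2'. After: A=0 B=0 C=3 D=0 ZF=1 PC=2
Step 7: PC=2 exec 'MUL B, 1'. After: A=0 B=0 C=3 D=0 ZF=1 PC=3
Step 8: PC=3 exec 'SUB C, D'. After: A=0 B=0 C=3 D=0 ZF=0 PC=4
Step 9: PC=4 exec 'MOV C, 3'. After: A=0 B=0 C=3 D=0 ZF=0 PC=5
Step 10: PC=5 exec 'JMP 2'. After: A=0 B=0 C=3 D=0 ZF=0 PC=2
Step 11: PC=2 exec 'MUL B, 1'. After: A=0 B=0 C=3 D=0 ZF=1 PC=3
State after step 11 equals state after step 7: the program is in a cycle of length 4 and will never halt.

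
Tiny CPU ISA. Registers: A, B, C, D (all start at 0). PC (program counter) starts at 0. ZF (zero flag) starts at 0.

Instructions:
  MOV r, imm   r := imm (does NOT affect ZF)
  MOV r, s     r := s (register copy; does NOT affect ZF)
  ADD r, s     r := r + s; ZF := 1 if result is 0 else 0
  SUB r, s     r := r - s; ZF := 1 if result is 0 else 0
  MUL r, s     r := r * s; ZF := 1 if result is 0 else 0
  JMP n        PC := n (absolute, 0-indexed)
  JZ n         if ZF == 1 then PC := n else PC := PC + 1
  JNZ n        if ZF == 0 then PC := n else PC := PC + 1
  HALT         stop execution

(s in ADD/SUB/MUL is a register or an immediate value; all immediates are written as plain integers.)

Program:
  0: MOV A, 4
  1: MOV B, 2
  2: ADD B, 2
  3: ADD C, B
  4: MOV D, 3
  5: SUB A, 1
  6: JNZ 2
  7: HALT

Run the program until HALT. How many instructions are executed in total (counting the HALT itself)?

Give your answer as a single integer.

Answer: 23

Derivation:
Step 1: PC=0 exec 'MOV A, 4'. After: A=4 B=0 C=0 D=0 ZF=0 PC=1
Step 2: PC=1 exec 'MOV B, 2'. After: A=4 B=2 C=0 D=0 ZF=0 PC=2
Step 3: PC=2 exec 'ADD B, 2'. After: A=4 B=4 C=0 D=0 ZF=0 PC=3
Step 4: PC=3 exec 'ADD C, B'. After: A=4 B=4 C=4 D=0 ZF=0 PC=4
Step 5: PC=4 exec 'MOV D, 3'. After: A=4 B=4 C=4 D=3 ZF=0 PC=5
Step 6: PC=5 exec 'SUB A, 1'. After: A=3 B=4 C=4 D=3 ZF=0 PC=6
Step 7: PC=6 exec 'JNZ 2'. After: A=3 B=4 C=4 D=3 ZF=0 PC=2
Step 8: PC=2 exec 'ADD B, 2'. After: A=3 B=6 C=4 D=3 ZF=0 PC=3
Step 9: PC=3 exec 'ADD C, B'. After: A=3 B=6 C=10 D=3 ZF=0 PC=4
Step 10: PC=4 exec 'MOV D, 3'. After: A=3 B=6 C=10 D=3 ZF=0 PC=5
Step 11: PC=5 exec 'SUB A, 1'. After: A=2 B=6 C=10 D=3 ZF=0 PC=6
Step 12: PC=6 exec 'JNZ 2'. After: A=2 B=6 C=10 D=3 ZF=0 PC=2
Step 13: PC=2 exec 'ADD B, 2'. After: A=2 B=8 C=10 D=3 ZF=0 PC=3
Step 14: PC=3 exec 'ADD C, B'. After: A=2 B=8 C=18 D=3 ZF=0 PC=4
Step 15: PC=4 exec 'MOV D, 3'. After: A=2 B=8 C=18 D=3 ZF=0 PC=5
Step 16: PC=5 exec 'SUB A, 1'. After: A=1 B=8 C=18 D=3 ZF=0 PC=6
Step 17: PC=6 exec 'JNZ 2'. After: A=1 B=8 C=18 D=3 ZF=0 PC=2
Step 18: PC=2 exec 'ADD B, 2'. After: A=1 B=10 C=18 D=3 ZF=0 PC=3
Step 19: PC=3 exec 'ADD C, B'. After: A=1 B=10 C=28 D=3 ZF=0 PC=4
Step 20: PC=4 exec 'MOV D, 3'. After: A=1 B=10 C=28 D=3 ZF=0 PC=5
Step 21: PC=5 exec 'SUB A, 1'. After: A=0 B=10 C=28 D=3 ZF=1 PC=6
Step 22: PC=6 exec 'JNZ 2'. After: A=0 B=10 C=28 D=3 ZF=1 PC=7
Step 23: PC=7 exec 'HALT'. After: A=0 B=10 C=28 D=3 ZF=1 PC=7 HALTED
Total instructions executed: 23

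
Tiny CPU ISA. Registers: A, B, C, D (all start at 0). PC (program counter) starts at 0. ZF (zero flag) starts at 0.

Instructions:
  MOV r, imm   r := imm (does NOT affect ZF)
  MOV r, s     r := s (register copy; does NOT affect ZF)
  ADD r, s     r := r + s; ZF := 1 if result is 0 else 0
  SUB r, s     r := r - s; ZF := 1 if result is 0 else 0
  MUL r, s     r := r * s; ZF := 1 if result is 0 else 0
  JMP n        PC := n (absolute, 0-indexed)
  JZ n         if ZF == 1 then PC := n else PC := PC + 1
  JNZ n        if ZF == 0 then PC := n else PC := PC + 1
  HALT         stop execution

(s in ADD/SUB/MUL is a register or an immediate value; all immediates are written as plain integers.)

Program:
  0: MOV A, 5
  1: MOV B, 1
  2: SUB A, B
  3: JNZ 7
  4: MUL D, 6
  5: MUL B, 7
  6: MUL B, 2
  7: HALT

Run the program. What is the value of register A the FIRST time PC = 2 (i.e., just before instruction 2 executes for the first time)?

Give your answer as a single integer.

Step 1: PC=0 exec 'MOV A, 5'. After: A=5 B=0 C=0 D=0 ZF=0 PC=1
Step 2: PC=1 exec 'MOV B, 1'. After: A=5 B=1 C=0 D=0 ZF=0 PC=2
First time PC=2: A=5

5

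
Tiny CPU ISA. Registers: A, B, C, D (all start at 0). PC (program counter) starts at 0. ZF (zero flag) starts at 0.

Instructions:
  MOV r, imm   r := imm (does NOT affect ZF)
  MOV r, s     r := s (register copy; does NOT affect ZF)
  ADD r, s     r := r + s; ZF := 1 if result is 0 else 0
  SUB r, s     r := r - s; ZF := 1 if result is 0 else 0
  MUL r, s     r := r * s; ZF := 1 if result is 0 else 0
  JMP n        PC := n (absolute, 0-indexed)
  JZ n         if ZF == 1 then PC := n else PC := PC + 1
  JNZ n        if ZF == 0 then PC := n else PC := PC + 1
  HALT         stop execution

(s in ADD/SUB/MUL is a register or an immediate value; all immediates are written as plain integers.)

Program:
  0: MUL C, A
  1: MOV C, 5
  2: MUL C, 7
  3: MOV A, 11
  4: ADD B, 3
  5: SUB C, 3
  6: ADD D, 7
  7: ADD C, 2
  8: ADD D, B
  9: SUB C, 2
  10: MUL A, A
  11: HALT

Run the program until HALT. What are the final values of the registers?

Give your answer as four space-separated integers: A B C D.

Step 1: PC=0 exec 'MUL C, A'. After: A=0 B=0 C=0 D=0 ZF=1 PC=1
Step 2: PC=1 exec 'MOV C, 5'. After: A=0 B=0 C=5 D=0 ZF=1 PC=2
Step 3: PC=2 exec 'MUL C, 7'. After: A=0 B=0 C=35 D=0 ZF=0 PC=3
Step 4: PC=3 exec 'MOV A, 11'. After: A=11 B=0 C=35 D=0 ZF=0 PC=4
Step 5: PC=4 exec 'ADD B, 3'. After: A=11 B=3 C=35 D=0 ZF=0 PC=5
Step 6: PC=5 exec 'SUB C, 3'. After: A=11 B=3 C=32 D=0 ZF=0 PC=6
Step 7: PC=6 exec 'ADD D, 7'. After: A=11 B=3 C=32 D=7 ZF=0 PC=7
Step 8: PC=7 exec 'ADD C, 2'. After: A=11 B=3 C=34 D=7 ZF=0 PC=8
Step 9: PC=8 exec 'ADD D, B'. After: A=11 B=3 C=34 D=10 ZF=0 PC=9
Step 10: PC=9 exec 'SUB C, 2'. After: A=11 B=3 C=32 D=10 ZF=0 PC=10
Step 11: PC=10 exec 'MUL A, A'. After: A=121 B=3 C=32 D=10 ZF=0 PC=11
Step 12: PC=11 exec 'HALT'. After: A=121 B=3 C=32 D=10 ZF=0 PC=11 HALTED

Answer: 121 3 32 10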